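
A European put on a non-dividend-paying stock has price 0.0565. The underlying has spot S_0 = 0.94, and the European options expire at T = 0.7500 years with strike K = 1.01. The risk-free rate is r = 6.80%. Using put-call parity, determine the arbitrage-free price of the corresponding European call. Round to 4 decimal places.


Answer: Call price = 0.0367

Derivation:
Put-call parity: C - P = S_0 * exp(-qT) - K * exp(-rT).
S_0 * exp(-qT) = 0.9400 * 1.00000000 = 0.94000000
K * exp(-rT) = 1.0100 * 0.95027867 = 0.95978146
C = P + S*exp(-qT) - K*exp(-rT)
C = 0.0565 + 0.94000000 - 0.95978146 = 0.0367


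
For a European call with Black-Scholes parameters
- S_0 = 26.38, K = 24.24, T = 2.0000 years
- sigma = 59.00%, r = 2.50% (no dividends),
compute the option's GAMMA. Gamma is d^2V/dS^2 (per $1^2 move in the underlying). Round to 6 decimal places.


d1 = 0.5785116062; d2 = -0.2558743956
phi(d1) = 0.3374707725; exp(-qT) = 1.0000000000; exp(-rT) = 0.9512294245
Gamma = exp(-qT) * phi(d1) / (S * sigma * sqrt(T)) = 1.0000000000 * 0.3374707725 / (26.3800 * 0.5900 * 1.4142135624) = 0.015332

Answer: Gamma = 0.015332


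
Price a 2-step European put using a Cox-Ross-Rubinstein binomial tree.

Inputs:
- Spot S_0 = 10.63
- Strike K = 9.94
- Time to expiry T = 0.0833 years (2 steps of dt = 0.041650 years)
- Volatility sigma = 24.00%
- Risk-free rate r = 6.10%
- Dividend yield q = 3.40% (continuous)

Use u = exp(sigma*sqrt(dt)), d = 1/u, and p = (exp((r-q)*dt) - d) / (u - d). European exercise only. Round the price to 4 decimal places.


Answer: Price = V(0,0) = 0.0753

Derivation:
dt = T/N = 0.041650
u = exp(sigma*sqrt(dt)) = 1.050199; d = 1/u = 0.952200
p = (exp((r-q)*dt) - d) / (u - d) = 0.499239
Discount per step: exp(-r*dt) = 0.997463
Stock lattice S(k, i) with i counting down-moves:
  k=0: S(0,0) = 10.6300
  k=1: S(1,0) = 11.1636; S(1,1) = 10.1219
  k=2: S(2,0) = 11.7240; S(2,1) = 10.6300; S(2,2) = 9.6381
Terminal payoffs V(N, i) = max(K - S_T, 0):
  V(2,0) = 0.000000; V(2,1) = 0.000000; V(2,2) = 0.301937
Backward induction: V(k, i) = exp(-r*dt) * [p * V(k+1, i) + (1-p) * V(k+1, i+1)].
  V(1,0) = exp(-r*dt) * [p*0.000000 + (1-p)*0.000000] = 0.000000
  V(1,1) = exp(-r*dt) * [p*0.000000 + (1-p)*0.301937] = 0.150814
  V(0,0) = exp(-r*dt) * [p*0.000000 + (1-p)*0.150814] = 0.075330


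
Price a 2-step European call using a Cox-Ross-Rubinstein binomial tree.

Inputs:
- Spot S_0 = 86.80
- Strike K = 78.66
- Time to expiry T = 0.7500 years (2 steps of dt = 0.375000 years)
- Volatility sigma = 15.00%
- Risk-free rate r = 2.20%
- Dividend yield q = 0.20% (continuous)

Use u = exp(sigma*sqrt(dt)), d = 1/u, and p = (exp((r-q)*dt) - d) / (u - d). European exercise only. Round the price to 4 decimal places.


dt = T/N = 0.375000
u = exp(sigma*sqrt(dt)) = 1.096207; d = 1/u = 0.912237
p = (exp((r-q)*dt) - d) / (u - d) = 0.517973
Discount per step: exp(-r*dt) = 0.991784
Stock lattice S(k, i) with i counting down-moves:
  k=0: S(0,0) = 86.8000
  k=1: S(1,0) = 95.1508; S(1,1) = 79.1821
  k=2: S(2,0) = 104.3049; S(2,1) = 86.8000; S(2,2) = 72.2328
Terminal payoffs V(N, i) = max(S_T - K, 0):
  V(2,0) = 25.644901; V(2,1) = 8.140000; V(2,2) = 0.000000
Backward induction: V(k, i) = exp(-r*dt) * [p * V(k+1, i) + (1-p) * V(k+1, i+1)].
  V(1,0) = exp(-r*dt) * [p*25.644901 + (1-p)*8.140000] = 17.065690
  V(1,1) = exp(-r*dt) * [p*8.140000 + (1-p)*0.000000] = 4.181658
  V(0,0) = exp(-r*dt) * [p*17.065690 + (1-p)*4.181658] = 10.766050

Answer: Price = V(0,0) = 10.7661


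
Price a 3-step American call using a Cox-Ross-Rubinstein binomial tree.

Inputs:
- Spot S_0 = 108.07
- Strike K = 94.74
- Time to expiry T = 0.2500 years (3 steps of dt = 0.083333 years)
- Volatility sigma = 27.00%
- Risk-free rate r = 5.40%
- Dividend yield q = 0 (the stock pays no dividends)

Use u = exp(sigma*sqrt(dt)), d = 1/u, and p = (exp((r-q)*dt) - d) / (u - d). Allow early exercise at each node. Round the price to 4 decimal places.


Answer: Price = V(0,0) = 15.6723

Derivation:
dt = T/N = 0.083333
u = exp(sigma*sqrt(dt)) = 1.081060; d = 1/u = 0.925018
p = (exp((r-q)*dt) - d) / (u - d) = 0.509428
Discount per step: exp(-r*dt) = 0.995510
Stock lattice S(k, i) with i counting down-moves:
  k=0: S(0,0) = 108.0700
  k=1: S(1,0) = 116.8302; S(1,1) = 99.9667
  k=2: S(2,0) = 126.3005; S(2,1) = 108.0700; S(2,2) = 92.4710
  k=3: S(3,0) = 136.5384; S(3,1) = 116.8302; S(3,2) = 99.9667; S(3,3) = 85.5373
Terminal payoffs V(N, i) = max(S_T - K, 0):
  V(3,0) = 41.798418; V(3,1) = 22.090183; V(3,2) = 5.226675; V(3,3) = 0.000000
Backward induction: V(k, i) = exp(-r*dt) * [p * V(k+1, i) + (1-p) * V(k+1, i+1)]; then take max(V_cont, immediate exercise) for American.
  V(2,0) = exp(-r*dt) * [p*41.798418 + (1-p)*22.090183] = 31.985841; exercise = 31.560468; V(2,0) = max -> 31.985841
  V(2,1) = exp(-r*dt) * [p*22.090183 + (1-p)*5.226675] = 13.755372; exercise = 13.330000; V(2,1) = max -> 13.755372
  V(2,2) = exp(-r*dt) * [p*5.226675 + (1-p)*0.000000] = 2.650657; exercise = 0.000000; V(2,2) = max -> 2.650657
  V(1,0) = exp(-r*dt) * [p*31.985841 + (1-p)*13.755372] = 22.939017; exercise = 22.090183; V(1,0) = max -> 22.939017
  V(1,1) = exp(-r*dt) * [p*13.755372 + (1-p)*2.650657] = 8.270405; exercise = 5.226675; V(1,1) = max -> 8.270405
  V(0,0) = exp(-r*dt) * [p*22.939017 + (1-p)*8.270405] = 15.672316; exercise = 13.330000; V(0,0) = max -> 15.672316


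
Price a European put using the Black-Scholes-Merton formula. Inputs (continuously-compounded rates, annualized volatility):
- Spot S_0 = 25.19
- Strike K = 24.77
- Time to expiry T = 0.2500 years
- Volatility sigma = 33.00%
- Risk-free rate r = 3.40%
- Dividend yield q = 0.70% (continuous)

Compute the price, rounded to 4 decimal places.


d1 = (ln(S/K) + (r - q + 0.5*sigma^2) * T) / (sigma * sqrt(T)) = 0.22531119
d2 = d1 - sigma * sqrt(T) = 0.06031119
exp(-rT) = 0.99153602; exp(-qT) = 0.99825153
P = K * exp(-rT) * N(-d2) - S_0 * exp(-qT) * N(-d1)
N(-d1) = 0.41086860; N(-d2) = 0.47595389
P = 24.7700 * 0.99153602 * 0.47595389 - 25.1900 * 0.99825153 * 0.41086860 = 1.3579

Answer: Price = 1.3579


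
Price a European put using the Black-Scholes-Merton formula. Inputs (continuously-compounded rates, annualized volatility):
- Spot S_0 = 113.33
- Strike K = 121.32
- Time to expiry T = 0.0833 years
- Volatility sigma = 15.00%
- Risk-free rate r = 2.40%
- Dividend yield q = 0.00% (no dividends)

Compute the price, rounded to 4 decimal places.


d1 = (ln(S/K) + (r - q + 0.5*sigma^2) * T) / (sigma * sqrt(T)) = -1.50583304
d2 = d1 - sigma * sqrt(T) = -1.54912565
exp(-rT) = 0.99800280; exp(-qT) = 1.00000000
P = K * exp(-rT) * N(-d2) - S_0 * exp(-qT) * N(-d1)
N(-d1) = 0.93394498; N(-d2) = 0.93932424
P = 121.3200 * 0.99800280 * 0.93932424 - 113.3300 * 1.00000000 * 0.93394498 = 7.8872

Answer: Price = 7.8872


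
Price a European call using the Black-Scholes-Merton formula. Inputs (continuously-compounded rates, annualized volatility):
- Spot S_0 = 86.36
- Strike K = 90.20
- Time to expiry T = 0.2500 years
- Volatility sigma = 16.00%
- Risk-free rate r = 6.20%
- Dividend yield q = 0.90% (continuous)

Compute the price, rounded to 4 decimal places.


d1 = (ln(S/K) + (r - q + 0.5*sigma^2) * T) / (sigma * sqrt(T)) = -0.33818527
d2 = d1 - sigma * sqrt(T) = -0.41818527
exp(-rT) = 0.98461951; exp(-qT) = 0.99775253
C = S_0 * exp(-qT) * N(d1) - K * exp(-rT) * N(d2)
N(d1) = 0.36761179; N(d2) = 0.33790583
C = 86.3600 * 0.99775253 * 0.36761179 - 90.2000 * 0.98461951 * 0.33790583 = 1.6653

Answer: Price = 1.6653


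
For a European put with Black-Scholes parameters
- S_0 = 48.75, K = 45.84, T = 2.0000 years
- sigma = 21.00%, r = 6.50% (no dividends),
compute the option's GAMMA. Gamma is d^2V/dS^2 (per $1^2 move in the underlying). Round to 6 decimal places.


Answer: Gamma = 0.020113

Derivation:
d1 = 0.7934685104; d2 = 0.4964836623
phi(d1) = 0.2912029967; exp(-qT) = 1.0000000000; exp(-rT) = 0.8780954309
Gamma = exp(-qT) * phi(d1) / (S * sigma * sqrt(T)) = 1.0000000000 * 0.2912029967 / (48.7500 * 0.2100 * 1.4142135624) = 0.020113


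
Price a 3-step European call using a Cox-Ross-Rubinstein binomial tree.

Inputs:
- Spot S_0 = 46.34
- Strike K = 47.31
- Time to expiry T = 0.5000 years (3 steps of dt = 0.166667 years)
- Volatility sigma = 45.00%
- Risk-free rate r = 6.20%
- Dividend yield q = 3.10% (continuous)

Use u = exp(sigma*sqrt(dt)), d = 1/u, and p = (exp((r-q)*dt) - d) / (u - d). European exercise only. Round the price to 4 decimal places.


Answer: Price = V(0,0) = 6.1338

Derivation:
dt = T/N = 0.166667
u = exp(sigma*sqrt(dt)) = 1.201669; d = 1/u = 0.832176
p = (exp((r-q)*dt) - d) / (u - d) = 0.468220
Discount per step: exp(-r*dt) = 0.989720
Stock lattice S(k, i) with i counting down-moves:
  k=0: S(0,0) = 46.3400
  k=1: S(1,0) = 55.6854; S(1,1) = 38.5630
  k=2: S(2,0) = 66.9154; S(2,1) = 46.3400; S(2,2) = 32.0912
  k=3: S(3,0) = 80.4102; S(3,1) = 55.6854; S(3,2) = 38.5630; S(3,3) = 26.7055
Terminal payoffs V(N, i) = max(S_T - K, 0):
  V(3,0) = 33.100174; V(3,1) = 8.375359; V(3,2) = 0.000000; V(3,3) = 0.000000
Backward induction: V(k, i) = exp(-r*dt) * [p * V(k+1, i) + (1-p) * V(k+1, i+1)].
  V(2,0) = exp(-r*dt) * [p*33.100174 + (1-p)*8.375359] = 19.746905
  V(2,1) = exp(-r*dt) * [p*8.375359 + (1-p)*0.000000] = 3.881197
  V(2,2) = exp(-r*dt) * [p*0.000000 + (1-p)*0.000000] = 0.000000
  V(1,0) = exp(-r*dt) * [p*19.746905 + (1-p)*3.881197] = 11.193574
  V(1,1) = exp(-r*dt) * [p*3.881197 + (1-p)*0.000000] = 1.798573
  V(0,0) = exp(-r*dt) * [p*11.193574 + (1-p)*1.798573] = 6.133790


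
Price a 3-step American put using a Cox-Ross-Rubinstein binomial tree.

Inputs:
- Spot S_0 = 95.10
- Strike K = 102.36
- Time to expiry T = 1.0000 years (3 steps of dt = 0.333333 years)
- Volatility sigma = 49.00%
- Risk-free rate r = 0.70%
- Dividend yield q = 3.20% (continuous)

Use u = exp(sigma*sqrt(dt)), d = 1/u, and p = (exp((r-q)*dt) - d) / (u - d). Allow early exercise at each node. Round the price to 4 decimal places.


Answer: Price = V(0,0) = 25.2241

Derivation:
dt = T/N = 0.333333
u = exp(sigma*sqrt(dt)) = 1.326975; d = 1/u = 0.753594
p = (exp((r-q)*dt) - d) / (u - d) = 0.415269
Discount per step: exp(-r*dt) = 0.997669
Stock lattice S(k, i) with i counting down-moves:
  k=0: S(0,0) = 95.1000
  k=1: S(1,0) = 126.1953; S(1,1) = 71.6668
  k=2: S(2,0) = 167.4579; S(2,1) = 95.1000; S(2,2) = 54.0077
  k=3: S(3,0) = 222.2124; S(3,1) = 126.1953; S(3,2) = 71.6668; S(3,3) = 40.6998
Terminal payoffs V(N, i) = max(K - S_T, 0):
  V(3,0) = 0.000000; V(3,1) = 0.000000; V(3,2) = 30.693219; V(3,3) = 61.660164
Backward induction: V(k, i) = exp(-r*dt) * [p * V(k+1, i) + (1-p) * V(k+1, i+1)]; then take max(V_cont, immediate exercise) for American.
  V(2,0) = exp(-r*dt) * [p*0.000000 + (1-p)*0.000000] = 0.000000; exercise = 0.000000; V(2,0) = max -> 0.000000
  V(2,1) = exp(-r*dt) * [p*0.000000 + (1-p)*30.693219] = 17.905441; exercise = 7.260000; V(2,1) = max -> 17.905441
  V(2,2) = exp(-r*dt) * [p*30.693219 + (1-p)*61.660164] = 48.686808; exercise = 48.352350; V(2,2) = max -> 48.686808
  V(1,0) = exp(-r*dt) * [p*0.000000 + (1-p)*17.905441] = 10.445460; exercise = 0.000000; V(1,0) = max -> 10.445460
  V(1,1) = exp(-r*dt) * [p*17.905441 + (1-p)*48.686808] = 35.820574; exercise = 30.693219; V(1,1) = max -> 35.820574
  V(0,0) = exp(-r*dt) * [p*10.445460 + (1-p)*35.820574] = 25.224144; exercise = 7.260000; V(0,0) = max -> 25.224144


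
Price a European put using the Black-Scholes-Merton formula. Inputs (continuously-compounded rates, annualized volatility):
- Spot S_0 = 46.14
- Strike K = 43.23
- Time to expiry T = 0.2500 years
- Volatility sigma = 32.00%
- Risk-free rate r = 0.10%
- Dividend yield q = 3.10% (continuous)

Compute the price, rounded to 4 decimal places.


d1 = (ln(S/K) + (r - q + 0.5*sigma^2) * T) / (sigma * sqrt(T)) = 0.44028471
d2 = d1 - sigma * sqrt(T) = 0.28028471
exp(-rT) = 0.99975003; exp(-qT) = 0.99227995
P = K * exp(-rT) * N(-d2) - S_0 * exp(-qT) * N(-d1)
N(-d1) = 0.32986546; N(-d2) = 0.38962954
P = 43.2300 * 0.99975003 * 0.38962954 - 46.1400 * 0.99227995 * 0.32986546 = 1.7370

Answer: Price = 1.7370


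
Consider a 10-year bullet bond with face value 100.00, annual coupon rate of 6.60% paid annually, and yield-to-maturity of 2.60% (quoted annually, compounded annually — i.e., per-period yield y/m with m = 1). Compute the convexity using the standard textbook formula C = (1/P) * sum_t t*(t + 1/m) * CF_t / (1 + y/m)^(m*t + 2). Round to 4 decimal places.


Coupon per period c = face * coupon_rate / m = 6.600000
Periods per year m = 1; per-period yield y/m = 0.026000
Number of cashflows N = 10
Cashflows (t years, CF_t, discount factor 1/(1+y/m)^(m*t), PV):
  t = 1.0000: CF_t = 6.600000, DF = 0.974659, PV = 6.432749
  t = 2.0000: CF_t = 6.600000, DF = 0.949960, PV = 6.269735
  t = 3.0000: CF_t = 6.600000, DF = 0.925887, PV = 6.110853
  t = 4.0000: CF_t = 6.600000, DF = 0.902424, PV = 5.955997
  t = 5.0000: CF_t = 6.600000, DF = 0.879555, PV = 5.805066
  t = 6.0000: CF_t = 6.600000, DF = 0.857266, PV = 5.657959
  t = 7.0000: CF_t = 6.600000, DF = 0.835542, PV = 5.514580
  t = 8.0000: CF_t = 6.600000, DF = 0.814369, PV = 5.374834
  t = 9.0000: CF_t = 6.600000, DF = 0.793732, PV = 5.238630
  t = 10.0000: CF_t = 106.600000, DF = 0.773618, PV = 82.467646
Price P = sum_t PV_t = 134.828048
Convexity numerator sum_t t*(t + 1/m) * CF_t / (1+y/m)^(m*t + 2):
  t = 1.0000: term = 12.221706
  t = 2.0000: term = 35.735984
  t = 3.0000: term = 69.660787
  t = 4.0000: term = 113.159173
  t = 5.0000: term = 165.437388
  t = 6.0000: term = 225.743025
  t = 7.0000: term = 293.363255
  t = 8.0000: term = 367.623126
  t = 9.0000: term = 447.883926
  t = 10.0000: term = 8617.505327
Convexity = (1/P) * sum = 10348.333698 / 134.828048 = 76.752084

Answer: Convexity = 76.7521


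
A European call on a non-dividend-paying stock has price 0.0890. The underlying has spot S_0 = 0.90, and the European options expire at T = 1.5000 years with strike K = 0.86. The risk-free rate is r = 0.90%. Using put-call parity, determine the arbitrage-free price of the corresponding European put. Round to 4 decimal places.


Answer: Put price = 0.0375

Derivation:
Put-call parity: C - P = S_0 * exp(-qT) - K * exp(-rT).
S_0 * exp(-qT) = 0.9000 * 1.00000000 = 0.90000000
K * exp(-rT) = 0.8600 * 0.98659072 = 0.84846802
P = C - S*exp(-qT) + K*exp(-rT)
P = 0.0890 - 0.90000000 + 0.84846802 = 0.0375


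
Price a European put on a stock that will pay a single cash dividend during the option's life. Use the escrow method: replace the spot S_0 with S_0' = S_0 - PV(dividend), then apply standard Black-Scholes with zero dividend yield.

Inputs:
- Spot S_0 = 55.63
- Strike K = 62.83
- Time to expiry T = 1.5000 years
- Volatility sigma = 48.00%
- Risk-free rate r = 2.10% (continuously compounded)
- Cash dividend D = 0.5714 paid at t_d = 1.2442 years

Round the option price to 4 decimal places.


Answer: Price = 16.4971

Derivation:
PV(D) = D * exp(-r * t_d) = 0.5714 * 0.97421019 = 0.55666370
S_0' = S_0 - PV(D) = 55.6300 - 0.55666370 = 55.07333630
d1 = (ln(S_0'/K) + (r + sigma^2/2)*T) / (sigma*sqrt(T)) = 0.12338117
d2 = d1 - sigma*sqrt(T) = -0.46449637
exp(-rT) = 0.96899096
N(-d1) = 0.45090263; N(-d2) = 0.67885392
P = K * exp(-rT) * N(-d2) - S_0' * N(-d1) = 62.8300 * 0.96899096 * 0.67885392 - 55.07333630 * 0.45090263 = 16.4971


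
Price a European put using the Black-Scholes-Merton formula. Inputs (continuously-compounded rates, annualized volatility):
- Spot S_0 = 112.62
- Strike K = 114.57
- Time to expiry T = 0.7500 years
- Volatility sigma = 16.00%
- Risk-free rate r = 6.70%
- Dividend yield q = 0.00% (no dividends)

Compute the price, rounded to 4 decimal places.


d1 = (ln(S/K) + (r - q + 0.5*sigma^2) * T) / (sigma * sqrt(T)) = 0.30804040
d2 = d1 - sigma * sqrt(T) = 0.16947634
exp(-rT) = 0.95099165; exp(-qT) = 1.00000000
P = K * exp(-rT) * N(-d2) - S_0 * exp(-qT) * N(-d1)
N(-d1) = 0.37902580; N(-d2) = 0.43271099
P = 114.5700 * 0.95099165 * 0.43271099 - 112.6200 * 1.00000000 * 0.37902580 = 4.4602

Answer: Price = 4.4602


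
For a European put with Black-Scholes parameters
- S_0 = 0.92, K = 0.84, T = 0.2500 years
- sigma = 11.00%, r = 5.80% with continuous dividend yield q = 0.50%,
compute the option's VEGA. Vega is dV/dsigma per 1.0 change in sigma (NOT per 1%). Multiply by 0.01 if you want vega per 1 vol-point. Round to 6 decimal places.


d1 = 1.9224414219; d2 = 1.8674414219
phi(d1) = 0.0628610186; exp(-qT) = 0.9987507809; exp(-rT) = 0.9856046187
Vega = S * exp(-qT) * phi(d1) * sqrt(T) = 0.9200 * 0.9987507809 * 0.0628610186 * 0.5000000000 = 0.028880

Answer: Vega = 0.028880


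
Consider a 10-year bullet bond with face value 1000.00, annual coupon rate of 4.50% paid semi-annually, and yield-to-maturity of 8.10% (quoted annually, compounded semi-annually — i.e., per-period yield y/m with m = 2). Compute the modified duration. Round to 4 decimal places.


Coupon per period c = face * coupon_rate / m = 22.500000
Periods per year m = 2; per-period yield y/m = 0.040500
Number of cashflows N = 20
Cashflows (t years, CF_t, discount factor 1/(1+y/m)^(m*t), PV):
  t = 0.5000: CF_t = 22.500000, DF = 0.961076, PV = 21.624219
  t = 1.0000: CF_t = 22.500000, DF = 0.923668, PV = 20.782527
  t = 1.5000: CF_t = 22.500000, DF = 0.887715, PV = 19.973596
  t = 2.0000: CF_t = 22.500000, DF = 0.853162, PV = 19.196152
  t = 2.5000: CF_t = 22.500000, DF = 0.819954, PV = 18.448969
  t = 3.0000: CF_t = 22.500000, DF = 0.788039, PV = 17.730869
  t = 3.5000: CF_t = 22.500000, DF = 0.757365, PV = 17.040719
  t = 4.0000: CF_t = 22.500000, DF = 0.727886, PV = 16.377433
  t = 4.5000: CF_t = 22.500000, DF = 0.699554, PV = 15.739965
  t = 5.0000: CF_t = 22.500000, DF = 0.672325, PV = 15.127309
  t = 5.5000: CF_t = 22.500000, DF = 0.646156, PV = 14.538500
  t = 6.0000: CF_t = 22.500000, DF = 0.621005, PV = 13.972609
  t = 6.5000: CF_t = 22.500000, DF = 0.596833, PV = 13.428745
  t = 7.0000: CF_t = 22.500000, DF = 0.573602, PV = 12.906050
  t = 7.5000: CF_t = 22.500000, DF = 0.551276, PV = 12.403700
  t = 8.0000: CF_t = 22.500000, DF = 0.529818, PV = 11.920903
  t = 8.5000: CF_t = 22.500000, DF = 0.509196, PV = 11.456899
  t = 9.0000: CF_t = 22.500000, DF = 0.489376, PV = 11.010955
  t = 9.5000: CF_t = 22.500000, DF = 0.470328, PV = 10.582369
  t = 10.0000: CF_t = 1022.500000, DF = 0.452021, PV = 462.191150
Price P = sum_t PV_t = 756.453638
First compute Macaulay numerator sum_t t * PV_t:
  t * PV_t at t = 0.5000: 10.812110
  t * PV_t at t = 1.0000: 20.782527
  t * PV_t at t = 1.5000: 29.960394
  t * PV_t at t = 2.0000: 38.392304
  t * PV_t at t = 2.5000: 46.122422
  t * PV_t at t = 3.0000: 53.192606
  t * PV_t at t = 3.5000: 59.642518
  t * PV_t at t = 4.0000: 65.509734
  t * PV_t at t = 4.5000: 70.829842
  t * PV_t at t = 5.0000: 75.636544
  t * PV_t at t = 5.5000: 79.961748
  t * PV_t at t = 6.0000: 83.835653
  t * PV_t at t = 6.5000: 87.286841
  t * PV_t at t = 7.0000: 90.342348
  t * PV_t at t = 7.5000: 93.027749
  t * PV_t at t = 8.0000: 95.367226
  t * PV_t at t = 8.5000: 97.383641
  t * PV_t at t = 9.0000: 99.098597
  t * PV_t at t = 9.5000: 100.532508
  t * PV_t at t = 10.0000: 4621.911504
Macaulay duration D = 5919.628815 / 756.453638 = 7.825501
Modified duration = D / (1 + y/m) = 7.825501 / (1 + 0.040500) = 7.520905

Answer: Modified duration = 7.5209


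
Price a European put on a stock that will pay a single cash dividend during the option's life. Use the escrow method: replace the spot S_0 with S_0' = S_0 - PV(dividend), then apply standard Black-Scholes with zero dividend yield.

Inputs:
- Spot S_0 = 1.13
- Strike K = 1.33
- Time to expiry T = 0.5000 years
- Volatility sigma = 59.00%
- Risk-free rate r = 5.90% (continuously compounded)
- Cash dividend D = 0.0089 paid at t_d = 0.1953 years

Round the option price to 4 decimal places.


Answer: Price = 0.2955

Derivation:
PV(D) = D * exp(-r * t_d) = 0.0089 * 0.98854343 = 0.00879804
S_0' = S_0 - PV(D) = 1.1300 - 0.00879804 = 1.12120196
d1 = (ln(S_0'/K) + (r + sigma^2/2)*T) / (sigma*sqrt(T)) = -0.13004209
d2 = d1 - sigma*sqrt(T) = -0.54723509
exp(-rT) = 0.97093088
N(-d1) = 0.55173344; N(-d2) = 0.70789139
P = K * exp(-rT) * N(-d2) - S_0' * N(-d1) = 1.3300 * 0.97093088 * 0.70789139 - 1.12120196 * 0.55173344 = 0.2955


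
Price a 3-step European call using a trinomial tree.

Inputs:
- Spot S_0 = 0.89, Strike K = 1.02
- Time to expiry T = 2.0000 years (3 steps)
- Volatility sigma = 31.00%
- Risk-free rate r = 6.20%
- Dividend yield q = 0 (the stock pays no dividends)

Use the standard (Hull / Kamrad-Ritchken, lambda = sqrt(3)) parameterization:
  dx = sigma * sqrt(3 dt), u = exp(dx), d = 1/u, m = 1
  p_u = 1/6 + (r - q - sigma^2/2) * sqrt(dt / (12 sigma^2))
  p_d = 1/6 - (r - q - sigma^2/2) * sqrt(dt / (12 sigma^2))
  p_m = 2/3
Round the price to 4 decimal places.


dt = T/N = 0.666667; dx = sigma*sqrt(3*dt) = 0.438406
u = exp(dx) = 1.550234; d = 1/u = 0.645064
p_u = 0.177273, p_m = 0.666667, p_d = 0.156060
Discount per step: exp(-r*dt) = 0.959509
Stock lattice S(k, j) with j the centered position index:
  k=0: S(0,+0) = 0.8900
  k=1: S(1,-1) = 0.5741; S(1,+0) = 0.8900; S(1,+1) = 1.3797
  k=2: S(2,-2) = 0.3703; S(2,-1) = 0.5741; S(2,+0) = 0.8900; S(2,+1) = 1.3797; S(2,+2) = 2.1389
  k=3: S(3,-3) = 0.2389; S(3,-2) = 0.3703; S(3,-1) = 0.5741; S(3,+0) = 0.8900; S(3,+1) = 1.3797; S(3,+2) = 2.1389; S(3,+3) = 3.3158
Terminal payoffs V(N, j) = max(S_T - K, 0):
  V(3,-3) = 0.000000; V(3,-2) = 0.000000; V(3,-1) = 0.000000; V(3,+0) = 0.000000; V(3,+1) = 0.359709; V(3,+2) = 1.118872; V(3,+3) = 2.295753
Backward induction: V(k, j) = exp(-r*dt) * [p_u * V(k+1, j+1) + p_m * V(k+1, j) + p_d * V(k+1, j-1)]
  V(2,-2) = exp(-r*dt) * [p_u*0.000000 + p_m*0.000000 + p_d*0.000000] = 0.000000
  V(2,-1) = exp(-r*dt) * [p_u*0.000000 + p_m*0.000000 + p_d*0.000000] = 0.000000
  V(2,+0) = exp(-r*dt) * [p_u*0.359709 + p_m*0.000000 + p_d*0.000000] = 0.061185
  V(2,+1) = exp(-r*dt) * [p_u*1.118872 + p_m*0.359709 + p_d*0.000000] = 0.420411
  V(2,+2) = exp(-r*dt) * [p_u*2.295753 + p_m*1.118872 + p_d*0.359709] = 1.160072
  V(1,-1) = exp(-r*dt) * [p_u*0.061185 + p_m*0.000000 + p_d*0.000000] = 0.010407
  V(1,+0) = exp(-r*dt) * [p_u*0.420411 + p_m*0.061185 + p_d*0.000000] = 0.110648
  V(1,+1) = exp(-r*dt) * [p_u*1.160072 + p_m*0.420411 + p_d*0.061185] = 0.475410
  V(0,+0) = exp(-r*dt) * [p_u*0.475410 + p_m*0.110648 + p_d*0.010407] = 0.153202

Answer: Price = V(0,0) = 0.1532


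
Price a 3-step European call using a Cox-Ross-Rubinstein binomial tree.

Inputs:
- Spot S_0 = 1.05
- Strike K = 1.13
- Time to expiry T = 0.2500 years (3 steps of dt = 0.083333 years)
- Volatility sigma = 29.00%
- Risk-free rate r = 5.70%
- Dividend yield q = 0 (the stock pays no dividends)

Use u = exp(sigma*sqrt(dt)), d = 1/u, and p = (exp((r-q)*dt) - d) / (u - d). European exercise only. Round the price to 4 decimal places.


Answer: Price = V(0,0) = 0.0327

Derivation:
dt = T/N = 0.083333
u = exp(sigma*sqrt(dt)) = 1.087320; d = 1/u = 0.919693
p = (exp((r-q)*dt) - d) / (u - d) = 0.507487
Discount per step: exp(-r*dt) = 0.995261
Stock lattice S(k, i) with i counting down-moves:
  k=0: S(0,0) = 1.0500
  k=1: S(1,0) = 1.1417; S(1,1) = 0.9657
  k=2: S(2,0) = 1.2414; S(2,1) = 1.0500; S(2,2) = 0.8881
  k=3: S(3,0) = 1.3498; S(3,1) = 1.1417; S(3,2) = 0.9657; S(3,3) = 0.8168
Terminal payoffs V(N, i) = max(S_T - K, 0):
  V(3,0) = 0.219774; V(3,1) = 0.011686; V(3,2) = 0.000000; V(3,3) = 0.000000
Backward induction: V(k, i) = exp(-r*dt) * [p * V(k+1, i) + (1-p) * V(k+1, i+1)].
  V(2,0) = exp(-r*dt) * [p*0.219774 + (1-p)*0.011686] = 0.116732
  V(2,1) = exp(-r*dt) * [p*0.011686 + (1-p)*0.000000] = 0.005902
  V(2,2) = exp(-r*dt) * [p*0.000000 + (1-p)*0.000000] = 0.000000
  V(1,0) = exp(-r*dt) * [p*0.116732 + (1-p)*0.005902] = 0.061853
  V(1,1) = exp(-r*dt) * [p*0.005902 + (1-p)*0.000000] = 0.002981
  V(0,0) = exp(-r*dt) * [p*0.061853 + (1-p)*0.002981] = 0.032702


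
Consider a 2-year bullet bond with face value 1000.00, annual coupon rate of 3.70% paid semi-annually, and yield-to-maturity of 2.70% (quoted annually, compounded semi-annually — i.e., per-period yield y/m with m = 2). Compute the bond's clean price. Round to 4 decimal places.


Coupon per period c = face * coupon_rate / m = 18.500000
Periods per year m = 2; per-period yield y/m = 0.013500
Number of cashflows N = 4
Cashflows (t years, CF_t, discount factor 1/(1+y/m)^(m*t), PV):
  t = 0.5000: CF_t = 18.500000, DF = 0.986680, PV = 18.253577
  t = 1.0000: CF_t = 18.500000, DF = 0.973537, PV = 18.010436
  t = 1.5000: CF_t = 18.500000, DF = 0.960569, PV = 17.770534
  t = 2.0000: CF_t = 1018.500000, DF = 0.947774, PV = 965.308257
Price P = sum_t PV_t = 1019.342804

Answer: Price = 1019.3428


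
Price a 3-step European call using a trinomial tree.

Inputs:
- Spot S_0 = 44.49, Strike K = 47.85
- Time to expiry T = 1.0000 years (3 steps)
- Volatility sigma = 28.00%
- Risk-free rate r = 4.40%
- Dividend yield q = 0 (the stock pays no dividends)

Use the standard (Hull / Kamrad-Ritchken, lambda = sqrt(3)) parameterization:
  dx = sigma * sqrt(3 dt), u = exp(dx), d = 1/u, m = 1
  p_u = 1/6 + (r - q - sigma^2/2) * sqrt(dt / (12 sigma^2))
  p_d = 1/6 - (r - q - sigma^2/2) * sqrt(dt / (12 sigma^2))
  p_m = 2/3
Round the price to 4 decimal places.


dt = T/N = 0.333333; dx = sigma*sqrt(3*dt) = 0.280000
u = exp(dx) = 1.323130; d = 1/u = 0.755784
p_u = 0.169524, p_m = 0.666667, p_d = 0.163810
Discount per step: exp(-r*dt) = 0.985440
Stock lattice S(k, j) with j the centered position index:
  k=0: S(0,+0) = 44.4900
  k=1: S(1,-1) = 33.6248; S(1,+0) = 44.4900; S(1,+1) = 58.8660
  k=2: S(2,-2) = 25.4131; S(2,-1) = 33.6248; S(2,+0) = 44.4900; S(2,+1) = 58.8660; S(2,+2) = 77.8874
  k=3: S(3,-3) = 19.2068; S(3,-2) = 25.4131; S(3,-1) = 33.6248; S(3,+0) = 44.4900; S(3,+1) = 58.8660; S(3,+2) = 77.8874; S(3,+3) = 103.0552
Terminal payoffs V(N, j) = max(S_T - K, 0):
  V(3,-3) = 0.000000; V(3,-2) = 0.000000; V(3,-1) = 0.000000; V(3,+0) = 0.000000; V(3,+1) = 11.016045; V(3,+2) = 30.037420; V(3,+3) = 55.205167
Backward induction: V(k, j) = exp(-r*dt) * [p_u * V(k+1, j+1) + p_m * V(k+1, j) + p_d * V(k+1, j-1)]
  V(2,-2) = exp(-r*dt) * [p_u*0.000000 + p_m*0.000000 + p_d*0.000000] = 0.000000
  V(2,-1) = exp(-r*dt) * [p_u*0.000000 + p_m*0.000000 + p_d*0.000000] = 0.000000
  V(2,+0) = exp(-r*dt) * [p_u*11.016045 + p_m*0.000000 + p_d*0.000000] = 1.840292
  V(2,+1) = exp(-r*dt) * [p_u*30.037420 + p_m*11.016045 + p_d*0.000000] = 12.255023
  V(2,+2) = exp(-r*dt) * [p_u*55.205167 + p_m*30.037420 + p_d*11.016045] = 30.733983
  V(1,-1) = exp(-r*dt) * [p_u*1.840292 + p_m*0.000000 + p_d*0.000000] = 0.307431
  V(1,+0) = exp(-r*dt) * [p_u*12.255023 + p_m*1.840292 + p_d*0.000000] = 3.256269
  V(1,+1) = exp(-r*dt) * [p_u*30.733983 + p_m*12.255023 + p_d*1.840292] = 13.482415
  V(0,+0) = exp(-r*dt) * [p_u*13.482415 + p_m*3.256269 + p_d*0.307431] = 4.441179

Answer: Price = V(0,0) = 4.4412


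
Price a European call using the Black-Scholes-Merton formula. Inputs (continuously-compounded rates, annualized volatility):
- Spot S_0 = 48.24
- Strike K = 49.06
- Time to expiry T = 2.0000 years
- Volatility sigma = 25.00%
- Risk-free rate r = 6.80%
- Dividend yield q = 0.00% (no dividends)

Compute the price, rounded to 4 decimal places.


d1 = (ln(S/K) + (r - q + 0.5*sigma^2) * T) / (sigma * sqrt(T)) = 0.51376827
d2 = d1 - sigma * sqrt(T) = 0.16021488
exp(-rT) = 0.87284263; exp(-qT) = 1.00000000
C = S_0 * exp(-qT) * N(d1) - K * exp(-rT) * N(d2)
N(d1) = 0.69629299; N(d2) = 0.56364410
C = 48.2400 * 1.00000000 * 0.69629299 - 49.0600 * 0.87284263 * 0.56364410 = 9.4530

Answer: Price = 9.4530


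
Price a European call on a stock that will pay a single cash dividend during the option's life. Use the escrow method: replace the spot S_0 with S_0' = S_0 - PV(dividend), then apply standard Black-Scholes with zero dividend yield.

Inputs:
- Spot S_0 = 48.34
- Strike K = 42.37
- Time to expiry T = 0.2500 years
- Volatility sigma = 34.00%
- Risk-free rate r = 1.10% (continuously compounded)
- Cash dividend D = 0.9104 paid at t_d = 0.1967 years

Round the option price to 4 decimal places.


Answer: Price = 6.3004

Derivation:
PV(D) = D * exp(-r * t_d) = 0.9104 * 0.99783864 = 0.90843230
S_0' = S_0 - PV(D) = 48.3400 - 0.90843230 = 47.43156770
d1 = (ln(S_0'/K) + (r + sigma^2/2)*T) / (sigma*sqrt(T)) = 0.76498487
d2 = d1 - sigma*sqrt(T) = 0.59498487
exp(-rT) = 0.99725378
N(d1) = 0.77785972; N(d2) = 0.72407321
C = S_0' * N(d1) - K * exp(-rT) * N(d2) = 47.43156770 * 0.77785972 - 42.3700 * 0.99725378 * 0.72407321 = 6.3004


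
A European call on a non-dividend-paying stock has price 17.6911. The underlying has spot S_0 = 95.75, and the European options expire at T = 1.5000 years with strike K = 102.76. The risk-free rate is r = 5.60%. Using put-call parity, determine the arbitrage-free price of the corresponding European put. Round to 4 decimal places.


Answer: Put price = 16.4219

Derivation:
Put-call parity: C - P = S_0 * exp(-qT) - K * exp(-rT).
S_0 * exp(-qT) = 95.7500 * 1.00000000 = 95.75000000
K * exp(-rT) = 102.7600 * 0.91943126 = 94.48075588
P = C - S*exp(-qT) + K*exp(-rT)
P = 17.6911 - 95.75000000 + 94.48075588 = 16.4219


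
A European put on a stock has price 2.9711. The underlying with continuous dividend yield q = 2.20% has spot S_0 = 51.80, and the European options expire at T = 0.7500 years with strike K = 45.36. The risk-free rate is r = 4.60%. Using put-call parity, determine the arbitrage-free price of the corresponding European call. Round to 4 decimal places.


Put-call parity: C - P = S_0 * exp(-qT) - K * exp(-rT).
S_0 * exp(-qT) = 51.8000 * 0.98363538 = 50.95231265
K * exp(-rT) = 45.3600 * 0.96608834 = 43.82176709
C = P + S*exp(-qT) - K*exp(-rT)
C = 2.9711 + 50.95231265 - 43.82176709 = 10.1016

Answer: Call price = 10.1016


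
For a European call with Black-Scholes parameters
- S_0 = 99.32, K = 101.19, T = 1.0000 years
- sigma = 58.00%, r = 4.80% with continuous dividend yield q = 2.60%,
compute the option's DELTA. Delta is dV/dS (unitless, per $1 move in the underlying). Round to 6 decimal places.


d1 = 0.2957707291; d2 = -0.2842292709
phi(d1) = 0.3818686051; exp(-qT) = 0.9743350896; exp(-rT) = 0.9531337871
N(d1) = 0.6162974109
Delta = exp(-qT) * N(d1) = 0.9743350896 * 0.6162974109 = 0.600480

Answer: Delta = 0.600480


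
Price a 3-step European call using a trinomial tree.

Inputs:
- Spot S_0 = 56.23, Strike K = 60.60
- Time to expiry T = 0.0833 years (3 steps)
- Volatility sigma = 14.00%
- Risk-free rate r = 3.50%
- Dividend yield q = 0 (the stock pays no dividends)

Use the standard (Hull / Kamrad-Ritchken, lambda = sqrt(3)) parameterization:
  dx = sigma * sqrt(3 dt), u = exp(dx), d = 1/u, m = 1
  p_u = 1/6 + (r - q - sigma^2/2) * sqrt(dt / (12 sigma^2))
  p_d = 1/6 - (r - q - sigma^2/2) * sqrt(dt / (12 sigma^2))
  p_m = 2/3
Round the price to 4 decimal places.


Answer: Price = V(0,0) = 0.0377

Derivation:
dt = T/N = 0.027767; dx = sigma*sqrt(3*dt) = 0.040406
u = exp(dx) = 1.041234; d = 1/u = 0.960399
p_u = 0.175325, p_m = 0.666667, p_d = 0.158008
Discount per step: exp(-r*dt) = 0.999029
Stock lattice S(k, j) with j the centered position index:
  k=0: S(0,+0) = 56.2300
  k=1: S(1,-1) = 54.0032; S(1,+0) = 56.2300; S(1,+1) = 58.5486
  k=2: S(2,-2) = 51.8647; S(2,-1) = 54.0032; S(2,+0) = 56.2300; S(2,+1) = 58.5486; S(2,+2) = 60.9628
  k=3: S(3,-3) = 49.8108; S(3,-2) = 51.8647; S(3,-1) = 54.0032; S(3,+0) = 56.2300; S(3,+1) = 58.5486; S(3,+2) = 60.9628; S(3,+3) = 63.4765
Terminal payoffs V(N, j) = max(S_T - K, 0):
  V(3,-3) = 0.000000; V(3,-2) = 0.000000; V(3,-1) = 0.000000; V(3,+0) = 0.000000; V(3,+1) = 0.000000; V(3,+2) = 0.362766; V(3,+3) = 2.876498
Backward induction: V(k, j) = exp(-r*dt) * [p_u * V(k+1, j+1) + p_m * V(k+1, j) + p_d * V(k+1, j-1)]
  V(2,-2) = exp(-r*dt) * [p_u*0.000000 + p_m*0.000000 + p_d*0.000000] = 0.000000
  V(2,-1) = exp(-r*dt) * [p_u*0.000000 + p_m*0.000000 + p_d*0.000000] = 0.000000
  V(2,+0) = exp(-r*dt) * [p_u*0.000000 + p_m*0.000000 + p_d*0.000000] = 0.000000
  V(2,+1) = exp(-r*dt) * [p_u*0.362766 + p_m*0.000000 + p_d*0.000000] = 0.063540
  V(2,+2) = exp(-r*dt) * [p_u*2.876498 + p_m*0.362766 + p_d*0.000000] = 0.745442
  V(1,-1) = exp(-r*dt) * [p_u*0.000000 + p_m*0.000000 + p_d*0.000000] = 0.000000
  V(1,+0) = exp(-r*dt) * [p_u*0.063540 + p_m*0.000000 + p_d*0.000000] = 0.011129
  V(1,+1) = exp(-r*dt) * [p_u*0.745442 + p_m*0.063540 + p_d*0.000000] = 0.172887
  V(0,+0) = exp(-r*dt) * [p_u*0.172887 + p_m*0.011129 + p_d*0.000000] = 0.037694


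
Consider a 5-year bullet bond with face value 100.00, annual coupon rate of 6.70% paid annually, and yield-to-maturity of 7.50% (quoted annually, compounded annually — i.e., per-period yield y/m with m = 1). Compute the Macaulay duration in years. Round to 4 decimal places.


Answer: Macaulay duration = 4.3993 years

Derivation:
Coupon per period c = face * coupon_rate / m = 6.700000
Periods per year m = 1; per-period yield y/m = 0.075000
Number of cashflows N = 5
Cashflows (t years, CF_t, discount factor 1/(1+y/m)^(m*t), PV):
  t = 1.0000: CF_t = 6.700000, DF = 0.930233, PV = 6.232558
  t = 2.0000: CF_t = 6.700000, DF = 0.865333, PV = 5.797729
  t = 3.0000: CF_t = 6.700000, DF = 0.804961, PV = 5.393236
  t = 4.0000: CF_t = 6.700000, DF = 0.748801, PV = 5.016964
  t = 5.0000: CF_t = 106.700000, DF = 0.696559, PV = 74.322806
Price P = sum_t PV_t = 96.763292
Macaulay numerator sum_t t * PV_t:
  t * PV_t at t = 1.0000: 6.232558
  t * PV_t at t = 2.0000: 11.595457
  t * PV_t at t = 3.0000: 16.179707
  t * PV_t at t = 4.0000: 20.067854
  t * PV_t at t = 5.0000: 371.614030
Macaulay duration D = (sum_t t * PV_t) / P = 425.689607 / 96.763292 = 4.399288


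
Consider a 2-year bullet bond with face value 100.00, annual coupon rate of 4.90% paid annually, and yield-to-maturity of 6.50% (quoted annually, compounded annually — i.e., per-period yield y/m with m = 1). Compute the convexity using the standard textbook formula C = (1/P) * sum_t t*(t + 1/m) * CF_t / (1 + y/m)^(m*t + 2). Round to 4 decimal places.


Answer: Convexity = 5.1228

Derivation:
Coupon per period c = face * coupon_rate / m = 4.900000
Periods per year m = 1; per-period yield y/m = 0.065000
Number of cashflows N = 2
Cashflows (t years, CF_t, discount factor 1/(1+y/m)^(m*t), PV):
  t = 1.0000: CF_t = 4.900000, DF = 0.938967, PV = 4.600939
  t = 2.0000: CF_t = 104.900000, DF = 0.881659, PV = 92.486059
Price P = sum_t PV_t = 97.086998
Convexity numerator sum_t t*(t + 1/m) * CF_t / (1+y/m)^(m*t + 2):
  t = 1.0000: term = 8.112921
  t = 2.0000: term = 489.247153
Convexity = (1/P) * sum = 497.360075 / 97.086998 = 5.122829


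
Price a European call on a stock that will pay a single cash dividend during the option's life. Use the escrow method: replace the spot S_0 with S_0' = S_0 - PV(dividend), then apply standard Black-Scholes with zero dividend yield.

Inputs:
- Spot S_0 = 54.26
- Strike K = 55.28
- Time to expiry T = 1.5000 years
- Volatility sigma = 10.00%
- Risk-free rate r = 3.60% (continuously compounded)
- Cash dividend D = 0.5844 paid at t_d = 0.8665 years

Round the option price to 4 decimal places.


PV(D) = D * exp(-r * t_d) = 0.5844 * 0.96928751 = 0.56645162
S_0' = S_0 - PV(D) = 54.2600 - 0.56645162 = 53.69354838
d1 = (ln(S_0'/K) + (r + sigma^2/2)*T) / (sigma*sqrt(T)) = 0.26439525
d2 = d1 - sigma*sqrt(T) = 0.14192076
exp(-rT) = 0.94743211
N(d1) = 0.60426232; N(d2) = 0.55642870
C = S_0' * N(d1) - K * exp(-rT) * N(d2) = 53.69354838 * 0.60426232 - 55.2800 * 0.94743211 * 0.55642870 = 3.3026

Answer: Price = 3.3026


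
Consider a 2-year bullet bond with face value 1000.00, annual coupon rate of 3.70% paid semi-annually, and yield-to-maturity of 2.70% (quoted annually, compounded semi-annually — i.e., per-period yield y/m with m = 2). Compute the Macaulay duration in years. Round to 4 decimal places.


Coupon per period c = face * coupon_rate / m = 18.500000
Periods per year m = 2; per-period yield y/m = 0.013500
Number of cashflows N = 4
Cashflows (t years, CF_t, discount factor 1/(1+y/m)^(m*t), PV):
  t = 0.5000: CF_t = 18.500000, DF = 0.986680, PV = 18.253577
  t = 1.0000: CF_t = 18.500000, DF = 0.973537, PV = 18.010436
  t = 1.5000: CF_t = 18.500000, DF = 0.960569, PV = 17.770534
  t = 2.0000: CF_t = 1018.500000, DF = 0.947774, PV = 965.308257
Price P = sum_t PV_t = 1019.342804
Macaulay numerator sum_t t * PV_t:
  t * PV_t at t = 0.5000: 9.126788
  t * PV_t at t = 1.0000: 18.010436
  t * PV_t at t = 1.5000: 26.655800
  t * PV_t at t = 2.0000: 1930.616515
Macaulay duration D = (sum_t t * PV_t) / P = 1984.409539 / 1019.342804 = 1.946754

Answer: Macaulay duration = 1.9468 years


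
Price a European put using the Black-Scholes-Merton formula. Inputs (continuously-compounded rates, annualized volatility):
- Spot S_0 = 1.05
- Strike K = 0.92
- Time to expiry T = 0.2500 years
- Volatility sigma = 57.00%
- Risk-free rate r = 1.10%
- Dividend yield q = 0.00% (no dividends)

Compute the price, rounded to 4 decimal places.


Answer: Price = 0.0574

Derivation:
d1 = (ln(S/K) + (r - q + 0.5*sigma^2) * T) / (sigma * sqrt(T)) = 0.61590973
d2 = d1 - sigma * sqrt(T) = 0.33090973
exp(-rT) = 0.99725378; exp(-qT) = 1.00000000
P = K * exp(-rT) * N(-d2) - S_0 * exp(-qT) * N(-d1)
N(-d1) = 0.26897705; N(-d2) = 0.37035634
P = 0.9200 * 0.99725378 * 0.37035634 - 1.0500 * 1.00000000 * 0.26897705 = 0.0574


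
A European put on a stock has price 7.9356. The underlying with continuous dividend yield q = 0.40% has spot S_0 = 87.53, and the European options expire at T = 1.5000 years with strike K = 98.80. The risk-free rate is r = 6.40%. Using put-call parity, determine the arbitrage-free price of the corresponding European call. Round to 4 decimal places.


Answer: Call price = 5.1857

Derivation:
Put-call parity: C - P = S_0 * exp(-qT) - K * exp(-rT).
S_0 * exp(-qT) = 87.5300 * 0.99401796 = 87.00639239
K * exp(-rT) = 98.8000 * 0.90846402 = 89.75624479
C = P + S*exp(-qT) - K*exp(-rT)
C = 7.9356 + 87.00639239 - 89.75624479 = 5.1857


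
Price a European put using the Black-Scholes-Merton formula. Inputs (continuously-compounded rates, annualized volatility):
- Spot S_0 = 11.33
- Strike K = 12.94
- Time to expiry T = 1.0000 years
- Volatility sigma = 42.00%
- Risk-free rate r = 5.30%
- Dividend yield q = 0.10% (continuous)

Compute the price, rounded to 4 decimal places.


d1 = (ln(S/K) + (r - q + 0.5*sigma^2) * T) / (sigma * sqrt(T)) = 0.01745425
d2 = d1 - sigma * sqrt(T) = -0.40254575
exp(-rT) = 0.94838001; exp(-qT) = 0.99900050
P = K * exp(-rT) * N(-d2) - S_0 * exp(-qT) * N(-d1)
N(-d1) = 0.49303711; N(-d2) = 0.65635879
P = 12.9400 * 0.94838001 * 0.65635879 - 11.3300 * 0.99900050 * 0.49303711 = 2.4743

Answer: Price = 2.4743


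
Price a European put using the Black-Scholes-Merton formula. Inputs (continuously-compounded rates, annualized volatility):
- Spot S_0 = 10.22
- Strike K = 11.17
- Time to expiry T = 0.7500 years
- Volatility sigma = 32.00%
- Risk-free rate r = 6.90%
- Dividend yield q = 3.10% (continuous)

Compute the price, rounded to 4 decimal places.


Answer: Price = 1.4721

Derivation:
d1 = (ln(S/K) + (r - q + 0.5*sigma^2) * T) / (sigma * sqrt(T)) = -0.07933164
d2 = d1 - sigma * sqrt(T) = -0.35645977
exp(-rT) = 0.94956623; exp(-qT) = 0.97701820
P = K * exp(-rT) * N(-d2) - S_0 * exp(-qT) * N(-d1)
N(-d1) = 0.53161558; N(-d2) = 0.63925186
P = 11.1700 * 0.94956623 * 0.63925186 - 10.2200 * 0.97701820 * 0.53161558 = 1.4721


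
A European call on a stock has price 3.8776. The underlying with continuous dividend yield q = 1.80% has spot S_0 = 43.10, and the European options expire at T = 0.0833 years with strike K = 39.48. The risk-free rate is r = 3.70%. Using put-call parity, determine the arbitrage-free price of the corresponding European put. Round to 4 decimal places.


Answer: Put price = 0.2007

Derivation:
Put-call parity: C - P = S_0 * exp(-qT) - K * exp(-rT).
S_0 * exp(-qT) = 43.1000 * 0.99850172 = 43.03542428
K * exp(-rT) = 39.4800 * 0.99692264 = 39.35850602
P = C - S*exp(-qT) + K*exp(-rT)
P = 3.8776 - 43.03542428 + 39.35850602 = 0.2007


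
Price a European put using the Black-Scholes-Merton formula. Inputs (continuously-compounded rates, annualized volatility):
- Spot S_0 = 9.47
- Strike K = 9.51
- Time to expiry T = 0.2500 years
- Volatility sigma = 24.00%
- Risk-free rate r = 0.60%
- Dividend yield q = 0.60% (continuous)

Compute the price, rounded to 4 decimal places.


Answer: Price = 0.4736

Derivation:
d1 = (ln(S/K) + (r - q + 0.5*sigma^2) * T) / (sigma * sqrt(T)) = 0.02487526
d2 = d1 - sigma * sqrt(T) = -0.09512474
exp(-rT) = 0.99850112; exp(-qT) = 0.99850112
P = K * exp(-rT) * N(-d2) - S_0 * exp(-qT) * N(-d1)
N(-d1) = 0.49007723; N(-d2) = 0.53789213
P = 9.5100 * 0.99850112 * 0.53789213 - 9.4700 * 0.99850112 * 0.49007723 = 0.4736
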